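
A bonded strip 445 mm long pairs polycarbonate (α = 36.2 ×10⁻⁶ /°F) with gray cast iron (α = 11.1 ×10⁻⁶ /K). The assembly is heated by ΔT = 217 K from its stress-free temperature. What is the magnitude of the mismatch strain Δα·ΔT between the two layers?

0.0117

polycarbonate: α = 36.2×10⁻⁶/°F × 9/5 = 65.2×10⁻⁶/K.
Δα = |65.2 − 11.1|×10⁻⁶/K = 54.1×10⁻⁶/K.
Mismatch strain = Δα·ΔT = 54.1×10⁻⁶ × 217.0 = 0.0117.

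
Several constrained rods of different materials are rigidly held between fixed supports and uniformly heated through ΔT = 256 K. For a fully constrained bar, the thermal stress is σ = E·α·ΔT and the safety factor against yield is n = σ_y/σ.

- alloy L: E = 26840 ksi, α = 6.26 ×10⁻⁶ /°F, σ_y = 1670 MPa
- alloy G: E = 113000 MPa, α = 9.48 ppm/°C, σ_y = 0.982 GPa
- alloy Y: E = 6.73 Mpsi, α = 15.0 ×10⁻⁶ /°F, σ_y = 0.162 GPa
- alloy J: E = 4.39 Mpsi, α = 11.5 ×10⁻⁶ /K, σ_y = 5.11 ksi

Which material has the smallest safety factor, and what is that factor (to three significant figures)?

alloy J, n = 0.395

Per material, after unit conversion:
  alloy L: E = 185.1, α = 11.3, σ_y = 1670 → σ = 534 MPa, n = 3.13
  alloy G: E = 113.0, α = 9.48, σ_y = 982.0 → σ = 274 MPa, n = 3.58
  alloy Y: E = 46.40, α = 27.0, σ_y = 162.0 → σ = 321 MPa, n = 0.505
  alloy J: E = 30.27, α = 11.5, σ_y = 35.23 → σ = 89.1 MPa, n = 0.395
Alloy J has the lowest safety factor, n = 0.395.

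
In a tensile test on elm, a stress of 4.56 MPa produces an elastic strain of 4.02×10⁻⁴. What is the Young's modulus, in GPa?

E = σ/ε = 4.56 MPa / 4.02×10⁻⁴ = 11340 MPa = 11.3 GPa.

11.3 GPa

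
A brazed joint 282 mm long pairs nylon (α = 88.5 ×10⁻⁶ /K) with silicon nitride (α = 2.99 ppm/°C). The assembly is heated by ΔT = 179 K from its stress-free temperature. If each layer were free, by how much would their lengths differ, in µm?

4320 µm

Δα = |88.5 − 2.99|×10⁻⁶/K = 85.5×10⁻⁶/K.
ΔL_mismatch = Δα·L·ΔT = 85.5×10⁻⁶ × 282.0 mm × 179.0 K = 4320 µm.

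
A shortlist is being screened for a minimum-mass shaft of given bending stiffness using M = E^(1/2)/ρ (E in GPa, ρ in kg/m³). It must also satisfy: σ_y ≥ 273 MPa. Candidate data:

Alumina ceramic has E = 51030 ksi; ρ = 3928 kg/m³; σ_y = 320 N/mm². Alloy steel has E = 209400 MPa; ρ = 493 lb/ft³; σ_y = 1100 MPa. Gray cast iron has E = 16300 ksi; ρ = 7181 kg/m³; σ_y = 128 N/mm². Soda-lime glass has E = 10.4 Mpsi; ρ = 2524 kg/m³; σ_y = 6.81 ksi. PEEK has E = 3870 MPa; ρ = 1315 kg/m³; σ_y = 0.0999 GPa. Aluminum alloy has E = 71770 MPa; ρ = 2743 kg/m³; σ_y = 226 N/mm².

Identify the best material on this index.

alumina ceramic

Screen on constraints: σ_y ≥ 273 MPa. Survivors: alumina ceramic, alloy steel.
Convert each candidate to consistent units, then evaluate M:
  alumina ceramic: E = 351.8 GPa, ρ = 3928 kg/m³
  alloy steel: E = 209.4 GPa, ρ = 7897 kg/m³
  alumina ceramic: M = 4.78×10⁻³
  alloy steel: M = 1.83×10⁻³
Alumina ceramic has the largest M.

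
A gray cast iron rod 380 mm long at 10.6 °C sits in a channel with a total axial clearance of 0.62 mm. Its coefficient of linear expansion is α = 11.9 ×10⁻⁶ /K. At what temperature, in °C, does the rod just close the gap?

α·L₀·ΔT = 0.62 mm ⇒ ΔT = 0.62 / (11.9×10⁻⁶ × 380.0) = 137.1 K.
T = 10.6 + 137.1 = 147.7 °C.

148 °C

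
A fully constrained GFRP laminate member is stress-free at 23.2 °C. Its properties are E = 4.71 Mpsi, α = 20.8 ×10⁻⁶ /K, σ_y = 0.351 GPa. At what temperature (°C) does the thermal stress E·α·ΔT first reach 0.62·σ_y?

E = 4.71 Mpsi = 32.47 GPa.
σ_y = 0.351 GPa = 351.0 MPa.
E·α·ΔT = 217.6 MPa ⇒ ΔT = 217.6 / (32.47×10³ × 20.8×10⁻⁶) = 322.2 K.
T = 23.2 + 322.2 = 345.4 °C.

345 °C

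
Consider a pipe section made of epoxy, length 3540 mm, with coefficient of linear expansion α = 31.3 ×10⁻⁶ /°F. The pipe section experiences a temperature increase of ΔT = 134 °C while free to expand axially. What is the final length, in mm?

Convert α: 31.3×10⁻⁶/°F × (9/5) = 56.3×10⁻⁶/K.
ΔL = α·L₀·ΔT = 56.3×10⁻⁶ × 3540 mm × 134.0 K = 26.7 mm.
L = L₀ + ΔL = 3540 + 26.7 = 3566.7 mm.

3566.7 mm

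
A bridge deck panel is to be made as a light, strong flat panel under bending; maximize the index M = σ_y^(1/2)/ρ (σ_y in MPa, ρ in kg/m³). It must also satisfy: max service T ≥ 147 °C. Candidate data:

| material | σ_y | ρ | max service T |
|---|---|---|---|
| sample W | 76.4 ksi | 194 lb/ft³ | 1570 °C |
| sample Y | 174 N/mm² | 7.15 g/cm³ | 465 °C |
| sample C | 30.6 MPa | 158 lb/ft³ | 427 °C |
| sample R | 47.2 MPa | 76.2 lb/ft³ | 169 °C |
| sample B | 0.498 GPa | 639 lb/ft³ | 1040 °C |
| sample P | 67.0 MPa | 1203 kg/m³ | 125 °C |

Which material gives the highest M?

sample W

Screen on constraints: max service T ≥ 147 °C. Survivors: sample W, sample Y, sample C, sample R, sample B.
In SI units:
  sample W: σ_y = 526.8 MPa, ρ = 3108 kg/m³
  sample Y: σ_y = 174.0 MPa, ρ = 7150 kg/m³
  sample C: σ_y = 30.60 MPa, ρ = 2531 kg/m³
  sample R: σ_y = 47.20 MPa, ρ = 1221 kg/m³
  sample B: σ_y = 498.0 MPa, ρ = 10240 kg/m³
  sample W: M = 7.39×10⁻³
  sample R: M = 5.63×10⁻³
  sample C: M = 2.19×10⁻³
  sample B: M = 2.18×10⁻³
  sample Y: M = 1.84×10⁻³
Sample W has the largest M.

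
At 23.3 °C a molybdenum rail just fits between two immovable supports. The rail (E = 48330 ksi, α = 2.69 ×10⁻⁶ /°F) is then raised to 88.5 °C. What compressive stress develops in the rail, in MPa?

E = 48330 ksi = 333.2 GPa.
α = 2.69×10⁻⁶/°F × 9/5 = 4.84×10⁻⁶/K.
ΔT = 65.20 K. Constrained thermal stress σ = E·α·ΔT = 333.2×10³ MPa × 4.84×10⁻⁶ × 65.20 = 105 MPa (compressive).

105 MPa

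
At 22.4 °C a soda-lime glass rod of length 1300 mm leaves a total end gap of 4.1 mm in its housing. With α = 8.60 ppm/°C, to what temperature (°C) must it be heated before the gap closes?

α·L₀·ΔT = 4.1 mm ⇒ ΔT = 4.1 / (8.60×10⁻⁶ × 1300.0) = 366.7 K.
T = 22.4 + 366.7 = 389.1 °C.

389 °C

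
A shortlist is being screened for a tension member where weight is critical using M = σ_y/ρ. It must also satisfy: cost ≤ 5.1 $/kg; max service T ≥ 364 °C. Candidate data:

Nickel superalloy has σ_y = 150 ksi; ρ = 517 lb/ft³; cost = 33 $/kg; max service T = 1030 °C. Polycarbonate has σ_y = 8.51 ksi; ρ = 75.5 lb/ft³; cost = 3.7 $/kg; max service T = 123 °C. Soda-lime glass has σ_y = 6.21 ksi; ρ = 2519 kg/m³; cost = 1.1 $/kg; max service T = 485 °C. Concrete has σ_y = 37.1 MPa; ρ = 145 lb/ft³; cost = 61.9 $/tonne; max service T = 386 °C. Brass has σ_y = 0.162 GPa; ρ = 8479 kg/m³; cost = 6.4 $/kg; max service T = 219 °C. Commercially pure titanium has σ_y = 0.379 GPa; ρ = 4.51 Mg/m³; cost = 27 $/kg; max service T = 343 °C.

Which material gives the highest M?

soda-lime glass

Screen on constraints: cost ≤ 5.1 $/kg; max service T ≥ 364 °C. Survivors: soda-lime glass, concrete.
Normalizing units and computing the index:
  soda-lime glass: σ_y = 42.82 MPa, ρ = 2519 kg/m³
  concrete: σ_y = 37.10 MPa, ρ = 2323 kg/m³
  soda-lime glass: M = 17.0 kN·m/kg
  concrete: M = 16.0 kN·m/kg
Soda-lime glass has the largest M.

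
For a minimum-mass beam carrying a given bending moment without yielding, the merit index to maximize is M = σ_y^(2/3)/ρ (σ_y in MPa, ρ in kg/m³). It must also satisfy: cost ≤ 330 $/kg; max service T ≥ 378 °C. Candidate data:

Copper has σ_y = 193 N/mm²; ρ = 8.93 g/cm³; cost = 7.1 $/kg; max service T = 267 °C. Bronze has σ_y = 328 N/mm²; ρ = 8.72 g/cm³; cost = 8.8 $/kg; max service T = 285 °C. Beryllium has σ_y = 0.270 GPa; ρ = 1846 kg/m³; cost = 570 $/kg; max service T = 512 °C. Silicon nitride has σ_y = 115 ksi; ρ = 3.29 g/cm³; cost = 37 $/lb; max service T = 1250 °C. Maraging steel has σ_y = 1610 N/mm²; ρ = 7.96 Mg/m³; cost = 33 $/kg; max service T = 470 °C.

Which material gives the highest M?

silicon nitride

Screen on constraints: cost ≤ 330 $/kg; max service T ≥ 378 °C. Survivors: silicon nitride, maraging steel.
Putting every candidate on a common basis:
  silicon nitride: σ_y = 792.9 MPa, ρ = 3290 kg/m³
  maraging steel: σ_y = 1610 MPa, ρ = 7960 kg/m³
  silicon nitride: M = 26.0×10⁻³
  maraging steel: M = 17.3×10⁻³
Highest index: silicon nitride.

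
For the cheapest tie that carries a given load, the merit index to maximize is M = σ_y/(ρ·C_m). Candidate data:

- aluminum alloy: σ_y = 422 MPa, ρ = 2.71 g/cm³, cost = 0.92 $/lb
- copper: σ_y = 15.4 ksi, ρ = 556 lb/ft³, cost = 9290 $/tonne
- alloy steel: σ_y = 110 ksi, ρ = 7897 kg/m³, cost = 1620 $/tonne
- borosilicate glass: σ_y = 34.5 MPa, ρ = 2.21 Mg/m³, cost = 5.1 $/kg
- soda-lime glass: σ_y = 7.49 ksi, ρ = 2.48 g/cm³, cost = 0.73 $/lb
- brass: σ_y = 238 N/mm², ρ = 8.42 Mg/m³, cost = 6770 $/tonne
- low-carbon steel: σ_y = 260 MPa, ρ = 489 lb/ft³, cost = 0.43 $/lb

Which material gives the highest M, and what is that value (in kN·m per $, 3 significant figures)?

In SI units:
  aluminum alloy: σ_y = 422.0 MPa, ρ = 2710 kg/m³, cost = 2.028 $/kg
  copper: σ_y = 106.2 MPa, ρ = 8906 kg/m³, cost = 9.290 $/kg
  alloy steel: σ_y = 758.4 MPa, ρ = 7897 kg/m³, cost = 1.620 $/kg
  borosilicate glass: σ_y = 34.50 MPa, ρ = 2210 kg/m³, cost = 5.100 $/kg
  soda-lime glass: σ_y = 51.64 MPa, ρ = 2480 kg/m³, cost = 1.609 $/kg
  brass: σ_y = 238.0 MPa, ρ = 8420 kg/m³, cost = 6.770 $/kg
  low-carbon steel: σ_y = 260.0 MPa, ρ = 7833 kg/m³, cost = 0.9480 $/kg
  aluminum alloy: M = 76.8 kN·m per $
  alloy steel: M = 59.3 kN·m per $
  low-carbon steel: M = 35.0 kN·m per $
  soda-lime glass: M = 12.9 kN·m per $
  brass: M = 4.18 kN·m per $
  borosilicate glass: M = 3.06 kN·m per $
  copper: M = 1.28 kN·m per $
Highest index: aluminum alloy.

aluminum alloy, M = 76.8 kN·m per $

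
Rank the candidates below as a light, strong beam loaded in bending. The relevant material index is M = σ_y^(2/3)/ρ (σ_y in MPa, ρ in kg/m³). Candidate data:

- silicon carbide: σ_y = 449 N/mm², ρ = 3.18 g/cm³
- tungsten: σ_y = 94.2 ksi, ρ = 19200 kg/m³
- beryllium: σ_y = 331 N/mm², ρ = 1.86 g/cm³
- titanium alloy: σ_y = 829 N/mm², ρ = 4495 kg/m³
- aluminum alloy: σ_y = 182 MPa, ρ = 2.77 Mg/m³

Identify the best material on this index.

Putting every candidate on a common basis:
  silicon carbide: σ_y = 449.0 MPa, ρ = 3180 kg/m³
  tungsten: σ_y = 649.5 MPa, ρ = 19200 kg/m³
  beryllium: σ_y = 331.0 MPa, ρ = 1860 kg/m³
  titanium alloy: σ_y = 829.0 MPa, ρ = 4495 kg/m³
  aluminum alloy: σ_y = 182.0 MPa, ρ = 2770 kg/m³
  beryllium: M = 25.7×10⁻³
  titanium alloy: M = 19.6×10⁻³
  silicon carbide: M = 18.4×10⁻³
  aluminum alloy: M = 11.6×10⁻³
  tungsten: M = 3.91×10⁻³
Beryllium has the largest M.

beryllium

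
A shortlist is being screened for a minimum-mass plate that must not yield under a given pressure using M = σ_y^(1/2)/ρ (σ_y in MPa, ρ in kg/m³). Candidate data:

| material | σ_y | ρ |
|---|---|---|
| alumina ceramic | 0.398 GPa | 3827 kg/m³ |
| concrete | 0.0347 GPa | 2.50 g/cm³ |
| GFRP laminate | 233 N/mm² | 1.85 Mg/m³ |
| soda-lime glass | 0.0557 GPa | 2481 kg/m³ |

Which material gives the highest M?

GFRP laminate

Convert each candidate to consistent units, then evaluate M:
  alumina ceramic: σ_y = 398.0 MPa, ρ = 3827 kg/m³
  concrete: σ_y = 34.70 MPa, ρ = 2500 kg/m³
  GFRP laminate: σ_y = 233.0 MPa, ρ = 1850 kg/m³
  soda-lime glass: σ_y = 55.70 MPa, ρ = 2481 kg/m³
  GFRP laminate: M = 8.25×10⁻³
  alumina ceramic: M = 5.21×10⁻³
  soda-lime glass: M = 3.01×10⁻³
  concrete: M = 2.36×10⁻³
Highest index: GFRP laminate.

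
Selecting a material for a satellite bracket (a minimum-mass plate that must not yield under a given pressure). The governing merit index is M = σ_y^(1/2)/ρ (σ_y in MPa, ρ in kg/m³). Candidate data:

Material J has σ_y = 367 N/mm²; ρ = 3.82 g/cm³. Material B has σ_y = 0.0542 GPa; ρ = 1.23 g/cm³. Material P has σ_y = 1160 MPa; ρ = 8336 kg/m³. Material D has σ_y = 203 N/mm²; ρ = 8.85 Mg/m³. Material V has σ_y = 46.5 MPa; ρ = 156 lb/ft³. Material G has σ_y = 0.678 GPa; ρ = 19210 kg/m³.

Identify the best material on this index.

After converting to SI:
  material J: σ_y = 367.0 MPa, ρ = 3820 kg/m³
  material B: σ_y = 54.20 MPa, ρ = 1230 kg/m³
  material P: σ_y = 1160 MPa, ρ = 8336 kg/m³
  material D: σ_y = 203.0 MPa, ρ = 8850 kg/m³
  material V: σ_y = 46.50 MPa, ρ = 2499 kg/m³
  material G: σ_y = 678.0 MPa, ρ = 19210 kg/m³
  material B: M = 5.99×10⁻³
  material J: M = 5.01×10⁻³
  material P: M = 4.09×10⁻³
  material V: M = 2.73×10⁻³
  material D: M = 1.61×10⁻³
  material G: M = 1.36×10⁻³
Material B ranks first.

material B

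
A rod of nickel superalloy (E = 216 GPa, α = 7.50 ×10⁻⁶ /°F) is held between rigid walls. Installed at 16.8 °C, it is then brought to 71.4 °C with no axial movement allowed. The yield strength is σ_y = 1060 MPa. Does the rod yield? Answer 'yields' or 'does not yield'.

α = 7.50×10⁻⁶/°F × 9/5 = 13.5×10⁻⁶/K.
ΔT = 54.60 K. Constrained thermal stress σ = E·α·ΔT = 216.0×10³ MPa × 13.5×10⁻⁶ × 54.60 = 159 MPa (compressive).
Compare to σ_y = 1060 MPa: σ < σ_y, so it does not yield.

does not yield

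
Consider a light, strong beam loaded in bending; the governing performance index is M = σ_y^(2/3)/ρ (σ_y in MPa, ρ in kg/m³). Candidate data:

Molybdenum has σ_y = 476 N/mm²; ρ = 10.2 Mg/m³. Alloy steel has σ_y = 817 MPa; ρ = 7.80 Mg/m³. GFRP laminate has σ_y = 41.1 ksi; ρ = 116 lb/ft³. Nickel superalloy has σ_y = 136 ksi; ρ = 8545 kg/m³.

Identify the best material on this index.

GFRP laminate

Convert each candidate to consistent units, then evaluate M:
  molybdenum: σ_y = 476.0 MPa, ρ = 10200 kg/m³
  alloy steel: σ_y = 817.0 MPa, ρ = 7800 kg/m³
  GFRP laminate: σ_y = 283.4 MPa, ρ = 1858 kg/m³
  nickel superalloy: σ_y = 937.7 MPa, ρ = 8545 kg/m³
  GFRP laminate: M = 23.2×10⁻³
  nickel superalloy: M = 11.2×10⁻³
  alloy steel: M = 11.2×10⁻³
  molybdenum: M = 5.98×10⁻³
The maximum is for GFRP laminate.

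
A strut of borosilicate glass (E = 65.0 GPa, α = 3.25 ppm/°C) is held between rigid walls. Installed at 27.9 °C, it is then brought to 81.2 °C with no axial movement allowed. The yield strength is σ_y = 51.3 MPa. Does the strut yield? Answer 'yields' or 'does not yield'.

ΔT = 53.30 K. Constrained thermal stress σ = E·α·ΔT = 65.00×10³ MPa × 3.25×10⁻⁶ × 53.30 = 11.3 MPa (compressive).
Compare to σ_y = 51.3 MPa: σ < σ_y, so it does not yield.

does not yield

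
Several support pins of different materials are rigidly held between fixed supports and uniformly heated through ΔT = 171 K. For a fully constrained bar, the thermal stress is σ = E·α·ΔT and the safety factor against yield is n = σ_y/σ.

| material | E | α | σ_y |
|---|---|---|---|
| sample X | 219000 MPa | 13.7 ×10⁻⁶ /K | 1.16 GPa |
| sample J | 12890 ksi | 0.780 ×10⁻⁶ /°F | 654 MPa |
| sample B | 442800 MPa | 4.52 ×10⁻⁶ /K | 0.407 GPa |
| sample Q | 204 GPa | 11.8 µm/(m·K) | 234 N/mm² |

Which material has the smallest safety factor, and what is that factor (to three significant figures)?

sample Q, n = 0.568

Converting E to GPa, α to ×10⁻⁶/K, σ_y to MPa, then σ and n for each:
  sample X: E = 219.0, α = 13.7, σ_y = 1160 → σ = 513 MPa, n = 2.26
  sample J: E = 88.87, α = 1.40, σ_y = 654.0 → σ = 21.3 MPa, n = 30.7
  sample B: E = 442.8, α = 4.52, σ_y = 407.0 → σ = 342 MPa, n = 1.19
  sample Q: E = 204.0, α = 11.8, σ_y = 234.0 → σ = 412 MPa, n = 0.568
Smallest n: sample Q with n = 0.568.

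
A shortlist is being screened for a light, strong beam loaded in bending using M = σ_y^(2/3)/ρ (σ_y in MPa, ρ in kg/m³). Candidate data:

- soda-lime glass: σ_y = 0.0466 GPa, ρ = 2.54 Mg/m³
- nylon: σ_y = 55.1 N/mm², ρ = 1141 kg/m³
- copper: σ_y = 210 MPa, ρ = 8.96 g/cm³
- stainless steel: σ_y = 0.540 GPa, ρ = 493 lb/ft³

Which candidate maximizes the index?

nylon

Convert each candidate to consistent units, then evaluate M:
  soda-lime glass: σ_y = 46.60 MPa, ρ = 2540 kg/m³
  nylon: σ_y = 55.10 MPa, ρ = 1141 kg/m³
  copper: σ_y = 210.0 MPa, ρ = 8960 kg/m³
  stainless steel: σ_y = 540.0 MPa, ρ = 7897 kg/m³
  nylon: M = 12.7×10⁻³
  stainless steel: M = 8.40×10⁻³
  soda-lime glass: M = 5.10×10⁻³
  copper: M = 3.94×10⁻³
Nylon has the largest M.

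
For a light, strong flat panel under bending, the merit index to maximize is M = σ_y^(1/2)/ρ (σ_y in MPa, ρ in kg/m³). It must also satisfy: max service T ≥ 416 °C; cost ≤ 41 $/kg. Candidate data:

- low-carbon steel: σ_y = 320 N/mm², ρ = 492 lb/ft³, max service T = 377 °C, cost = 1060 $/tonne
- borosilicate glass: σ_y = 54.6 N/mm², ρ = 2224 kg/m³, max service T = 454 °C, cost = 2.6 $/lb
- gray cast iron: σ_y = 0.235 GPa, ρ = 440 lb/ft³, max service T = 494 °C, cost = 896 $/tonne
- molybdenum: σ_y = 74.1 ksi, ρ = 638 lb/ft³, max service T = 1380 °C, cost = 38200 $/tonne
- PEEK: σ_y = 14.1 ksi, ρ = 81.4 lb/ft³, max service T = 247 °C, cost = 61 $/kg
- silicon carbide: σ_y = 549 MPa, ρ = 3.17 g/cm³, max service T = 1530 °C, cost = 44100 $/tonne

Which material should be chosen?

borosilicate glass

Screen on constraints: max service T ≥ 416 °C; cost ≤ 41 $/kg. Survivors: borosilicate glass, gray cast iron, molybdenum.
In SI units:
  borosilicate glass: σ_y = 54.60 MPa, ρ = 2224 kg/m³
  gray cast iron: σ_y = 235.0 MPa, ρ = 7048 kg/m³
  molybdenum: σ_y = 510.9 MPa, ρ = 10220 kg/m³
  borosilicate glass: M = 3.32×10⁻³
  molybdenum: M = 2.21×10⁻³
  gray cast iron: M = 2.18×10⁻³
Highest index: borosilicate glass.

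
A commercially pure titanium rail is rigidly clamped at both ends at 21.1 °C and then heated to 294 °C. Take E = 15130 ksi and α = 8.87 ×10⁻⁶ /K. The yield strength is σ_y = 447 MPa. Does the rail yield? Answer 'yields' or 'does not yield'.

does not yield

E = 15130 ksi = 104.3 GPa.
ΔT = 272.9 K. Constrained thermal stress σ = E·α·ΔT = 104.3×10³ MPa × 8.87×10⁻⁶ × 272.9 = 253 MPa (compressive).
Compare to σ_y = 447 MPa: σ < σ_y, so it does not yield.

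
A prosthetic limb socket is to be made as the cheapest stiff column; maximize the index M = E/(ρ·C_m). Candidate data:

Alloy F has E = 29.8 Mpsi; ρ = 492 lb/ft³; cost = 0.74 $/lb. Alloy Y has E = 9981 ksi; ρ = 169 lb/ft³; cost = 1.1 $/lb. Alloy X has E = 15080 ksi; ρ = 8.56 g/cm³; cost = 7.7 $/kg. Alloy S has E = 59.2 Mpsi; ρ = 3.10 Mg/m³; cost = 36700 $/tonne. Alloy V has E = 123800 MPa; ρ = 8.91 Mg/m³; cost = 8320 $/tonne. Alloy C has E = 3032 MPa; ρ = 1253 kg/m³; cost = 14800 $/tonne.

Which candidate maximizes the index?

Putting every candidate on a common basis:
  alloy F: E = 205.5 GPa, ρ = 7881 kg/m³, cost = 1.631 $/kg
  alloy Y: E = 68.82 GPa, ρ = 2707 kg/m³, cost = 2.425 $/kg
  alloy X: E = 104.0 GPa, ρ = 8560 kg/m³, cost = 7.700 $/kg
  alloy S: E = 408.2 GPa, ρ = 3100 kg/m³, cost = 36.70 $/kg
  alloy V: E = 123.8 GPa, ρ = 8910 kg/m³, cost = 8.320 $/kg
  alloy C: E = 3.032 GPa, ρ = 1253 kg/m³, cost = 14.80 $/kg
  alloy F: M = 16.0 MN·m per $
  alloy Y: M = 10.5 MN·m per $
  alloy S: M = 3.59 MN·m per $
  alloy V: M = 1.67 MN·m per $
  alloy X: M = 1.58 MN·m per $
  alloy C: M = 0.163 MN·m per $
The maximum is for alloy F.

alloy F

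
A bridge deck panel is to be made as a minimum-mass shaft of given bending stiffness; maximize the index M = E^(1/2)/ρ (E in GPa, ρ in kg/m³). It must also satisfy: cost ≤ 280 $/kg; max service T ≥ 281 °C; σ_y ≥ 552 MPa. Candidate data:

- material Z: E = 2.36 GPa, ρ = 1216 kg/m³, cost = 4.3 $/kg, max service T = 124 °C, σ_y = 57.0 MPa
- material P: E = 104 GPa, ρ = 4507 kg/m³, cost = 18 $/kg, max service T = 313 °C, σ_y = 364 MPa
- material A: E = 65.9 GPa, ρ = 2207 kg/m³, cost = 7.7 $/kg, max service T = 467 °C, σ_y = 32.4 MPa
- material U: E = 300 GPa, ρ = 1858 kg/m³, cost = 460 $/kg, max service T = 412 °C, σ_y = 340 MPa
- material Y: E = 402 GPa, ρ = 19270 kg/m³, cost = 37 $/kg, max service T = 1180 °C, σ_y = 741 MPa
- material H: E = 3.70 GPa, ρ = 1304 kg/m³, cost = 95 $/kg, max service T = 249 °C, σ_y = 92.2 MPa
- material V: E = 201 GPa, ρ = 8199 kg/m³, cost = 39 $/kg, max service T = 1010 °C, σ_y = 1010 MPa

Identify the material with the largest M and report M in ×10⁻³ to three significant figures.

Screen on constraints: cost ≤ 280 $/kg; max service T ≥ 281 °C; σ_y ≥ 552 MPa. Survivors: material Y, material V.
Computing M directly (units already consistent):
  material V: M = 1.73×10⁻³
  material Y: M = 1.04×10⁻³
The maximum is for material V.

material V, M = 1.73×10⁻³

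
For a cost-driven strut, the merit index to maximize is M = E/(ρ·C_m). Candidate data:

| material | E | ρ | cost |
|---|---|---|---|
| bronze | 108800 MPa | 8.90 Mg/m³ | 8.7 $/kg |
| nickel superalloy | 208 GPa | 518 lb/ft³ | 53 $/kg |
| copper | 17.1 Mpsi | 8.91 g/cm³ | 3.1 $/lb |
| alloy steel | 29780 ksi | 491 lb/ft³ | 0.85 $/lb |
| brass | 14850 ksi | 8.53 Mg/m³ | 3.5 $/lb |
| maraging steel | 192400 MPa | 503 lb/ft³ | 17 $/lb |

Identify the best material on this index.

Putting every candidate on a common basis:
  bronze: E = 108.8 GPa, ρ = 8900 kg/m³, cost = 8.700 $/kg
  nickel superalloy: E = 208.0 GPa, ρ = 8298 kg/m³, cost = 53.00 $/kg
  copper: E = 117.9 GPa, ρ = 8910 kg/m³, cost = 6.834 $/kg
  alloy steel: E = 205.3 GPa, ρ = 7865 kg/m³, cost = 1.874 $/kg
  brass: E = 102.4 GPa, ρ = 8530 kg/m³, cost = 7.716 $/kg
  maraging steel: E = 192.4 GPa, ρ = 8057 kg/m³, cost = 37.48 $/kg
  alloy steel: M = 13.9 MN·m per $
  copper: M = 1.94 MN·m per $
  brass: M = 1.56 MN·m per $
  bronze: M = 1.41 MN·m per $
  maraging steel: M = 0.637 MN·m per $
  nickel superalloy: M = 0.473 MN·m per $
Alloy steel ranks first.

alloy steel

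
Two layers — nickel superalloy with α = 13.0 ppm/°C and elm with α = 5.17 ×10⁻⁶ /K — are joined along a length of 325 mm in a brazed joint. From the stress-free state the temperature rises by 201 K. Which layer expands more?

α(nickel superalloy) = 13.0×10⁻⁶/K vs α(elm) = 5.17×10⁻⁶/K.
Higher α expands more for the same ΔT: nickel superalloy.

nickel superalloy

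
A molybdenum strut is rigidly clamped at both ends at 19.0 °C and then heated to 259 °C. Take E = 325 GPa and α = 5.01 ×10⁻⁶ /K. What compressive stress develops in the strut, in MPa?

391 MPa

ΔT = 240.0 K. Constrained thermal stress σ = E·α·ΔT = 325.0×10³ MPa × 5.01×10⁻⁶ × 240.0 = 391 MPa (compressive).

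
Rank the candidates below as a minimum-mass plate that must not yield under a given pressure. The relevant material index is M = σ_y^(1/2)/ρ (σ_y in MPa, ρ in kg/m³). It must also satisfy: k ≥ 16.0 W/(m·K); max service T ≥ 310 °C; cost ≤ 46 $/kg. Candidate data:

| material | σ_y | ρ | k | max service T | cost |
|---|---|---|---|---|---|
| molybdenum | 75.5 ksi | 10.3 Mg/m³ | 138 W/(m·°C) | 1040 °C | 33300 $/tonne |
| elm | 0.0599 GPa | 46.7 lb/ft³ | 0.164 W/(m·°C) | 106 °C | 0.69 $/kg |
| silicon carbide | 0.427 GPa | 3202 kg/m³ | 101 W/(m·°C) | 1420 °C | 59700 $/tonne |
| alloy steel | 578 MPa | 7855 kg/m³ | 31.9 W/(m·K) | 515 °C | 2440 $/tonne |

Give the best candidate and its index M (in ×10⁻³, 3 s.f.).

alloy steel, M = 3.06×10⁻³

Screen on constraints: k ≥ 16.0 W/(m·K); max service T ≥ 310 °C; cost ≤ 46 $/kg. Survivors: molybdenum, alloy steel.
In SI units:
  molybdenum: σ_y = 520.6 MPa, ρ = 10300 kg/m³
  alloy steel: σ_y = 578.0 MPa, ρ = 7855 kg/m³
  alloy steel: M = 3.06×10⁻³
  molybdenum: M = 2.22×10⁻³
The maximum is for alloy steel.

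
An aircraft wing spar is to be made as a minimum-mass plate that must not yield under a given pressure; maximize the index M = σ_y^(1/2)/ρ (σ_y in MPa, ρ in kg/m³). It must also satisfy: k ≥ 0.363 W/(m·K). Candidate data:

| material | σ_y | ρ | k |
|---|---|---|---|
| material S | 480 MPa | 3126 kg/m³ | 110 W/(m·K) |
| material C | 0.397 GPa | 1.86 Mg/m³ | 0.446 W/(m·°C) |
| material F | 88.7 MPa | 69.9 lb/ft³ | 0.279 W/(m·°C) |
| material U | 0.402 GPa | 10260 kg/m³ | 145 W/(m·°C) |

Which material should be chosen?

Screen on constraints: k ≥ 0.363 W/(m·K). Survivors: material S, material C, material U.
After converting to SI:
  material S: σ_y = 480.0 MPa, ρ = 3126 kg/m³
  material C: σ_y = 397.0 MPa, ρ = 1860 kg/m³
  material U: σ_y = 402.0 MPa, ρ = 10260 kg/m³
  material C: M = 10.7×10⁻³
  material S: M = 7.01×10⁻³
  material U: M = 1.95×10⁻³
The maximum is for material C.

material C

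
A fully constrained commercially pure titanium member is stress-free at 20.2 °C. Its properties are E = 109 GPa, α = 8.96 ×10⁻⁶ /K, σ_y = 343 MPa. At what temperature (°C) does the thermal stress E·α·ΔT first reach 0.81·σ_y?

E·α·ΔT = 277.8 MPa ⇒ ΔT = 277.8 / (109.0×10³ × 8.96×10⁻⁶) = 284.5 K.
T = 20.2 + 284.5 = 304.7 °C.

305 °C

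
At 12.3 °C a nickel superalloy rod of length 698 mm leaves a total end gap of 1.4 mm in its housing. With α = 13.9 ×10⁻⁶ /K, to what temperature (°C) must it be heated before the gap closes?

157 °C

α·L₀·ΔT = 1.4 mm ⇒ ΔT = 1.4 / (13.9×10⁻⁶ × 698.0) = 144.3 K.
T = 12.3 + 144.3 = 156.6 °C.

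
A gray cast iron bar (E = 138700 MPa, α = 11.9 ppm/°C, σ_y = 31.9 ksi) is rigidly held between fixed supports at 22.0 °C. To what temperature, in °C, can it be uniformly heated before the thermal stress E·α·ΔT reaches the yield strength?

E = 138700 MPa = 138.7 GPa.
σ_y = 31.9 ksi = 219.9 MPa.
E·α·ΔT = 219.9 MPa ⇒ ΔT = 219.9 / (138.7×10³ × 11.9×10⁻⁶) = 133.3 K.
T = 22.0 + 133.3 = 155.3 °C.

155 °C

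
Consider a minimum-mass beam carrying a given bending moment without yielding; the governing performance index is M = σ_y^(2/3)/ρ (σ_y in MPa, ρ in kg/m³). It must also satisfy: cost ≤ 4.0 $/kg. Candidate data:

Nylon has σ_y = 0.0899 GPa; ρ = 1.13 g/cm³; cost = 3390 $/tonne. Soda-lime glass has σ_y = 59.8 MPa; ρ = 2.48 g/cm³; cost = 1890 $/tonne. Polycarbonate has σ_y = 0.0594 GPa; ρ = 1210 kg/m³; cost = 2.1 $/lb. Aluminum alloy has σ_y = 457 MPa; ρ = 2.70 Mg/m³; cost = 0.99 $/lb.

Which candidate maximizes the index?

Screen on constraints: cost ≤ 4.0 $/kg. Survivors: nylon, soda-lime glass, aluminum alloy.
Convert each candidate to consistent units, then evaluate M:
  nylon: σ_y = 89.90 MPa, ρ = 1130 kg/m³
  soda-lime glass: σ_y = 59.80 MPa, ρ = 2480 kg/m³
  aluminum alloy: σ_y = 457.0 MPa, ρ = 2700 kg/m³
  aluminum alloy: M = 22.0×10⁻³
  nylon: M = 17.8×10⁻³
  soda-lime glass: M = 6.17×10⁻³
Aluminum alloy ranks first.

aluminum alloy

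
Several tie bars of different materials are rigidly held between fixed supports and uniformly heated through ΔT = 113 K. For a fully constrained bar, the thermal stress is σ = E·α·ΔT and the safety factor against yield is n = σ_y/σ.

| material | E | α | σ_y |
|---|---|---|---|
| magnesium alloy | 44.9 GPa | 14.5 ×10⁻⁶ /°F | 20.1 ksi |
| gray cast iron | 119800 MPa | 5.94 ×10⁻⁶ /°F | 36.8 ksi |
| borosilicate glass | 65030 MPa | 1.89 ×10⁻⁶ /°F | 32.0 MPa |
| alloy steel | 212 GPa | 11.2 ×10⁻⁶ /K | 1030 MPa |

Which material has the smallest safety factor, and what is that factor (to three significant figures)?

magnesium alloy, n = 1.05

In consistent units (E in GPa, α in ×10⁻⁶/K, σ_y in MPa):
  magnesium alloy: E = 44.90, α = 26.1, σ_y = 138.6 → σ = 132 MPa, n = 1.05
  gray cast iron: E = 119.8, α = 10.7, σ_y = 253.7 → σ = 145 MPa, n = 1.75
  borosilicate glass: E = 65.03, α = 3.40, σ_y = 32.00 → σ = 25.0 MPa, n = 1.28
  alloy steel: E = 212.0, α = 11.2, σ_y = 1030 → σ = 268 MPa, n = 3.84
Smallest n: magnesium alloy with n = 1.05.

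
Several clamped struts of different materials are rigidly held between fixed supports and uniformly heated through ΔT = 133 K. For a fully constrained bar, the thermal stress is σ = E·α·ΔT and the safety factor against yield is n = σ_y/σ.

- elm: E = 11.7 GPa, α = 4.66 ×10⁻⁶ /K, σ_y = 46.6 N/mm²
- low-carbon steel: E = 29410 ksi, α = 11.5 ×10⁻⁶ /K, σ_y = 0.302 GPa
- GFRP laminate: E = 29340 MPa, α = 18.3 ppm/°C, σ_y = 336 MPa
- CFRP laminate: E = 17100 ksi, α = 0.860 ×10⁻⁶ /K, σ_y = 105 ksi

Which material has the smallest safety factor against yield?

low-carbon steel

Per material, after unit conversion:
  elm: E = 11.70, α = 4.66, σ_y = 46.60 → σ = 7.25 MPa, n = 6.43
  low-carbon steel: E = 202.8, α = 11.5, σ_y = 302.0 → σ = 310 MPa, n = 0.974
  GFRP laminate: E = 29.34, α = 18.3, σ_y = 336.0 → σ = 71.4 MPa, n = 4.71
  CFRP laminate: E = 117.9, α = 0.860, σ_y = 723.9 → σ = 13.5 MPa, n = 53.7
Low-carbon steel has the lowest safety factor, n = 0.974.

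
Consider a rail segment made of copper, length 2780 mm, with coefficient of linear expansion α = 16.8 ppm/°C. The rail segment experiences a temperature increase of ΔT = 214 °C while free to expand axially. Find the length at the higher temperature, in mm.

2790.0 mm

ΔL = α·L₀·ΔT = 16.8×10⁻⁶ × 2780 mm × 214.0 K = 9.99 mm.
L = L₀ + ΔL = 2780 + 9.99 = 2790.0 mm.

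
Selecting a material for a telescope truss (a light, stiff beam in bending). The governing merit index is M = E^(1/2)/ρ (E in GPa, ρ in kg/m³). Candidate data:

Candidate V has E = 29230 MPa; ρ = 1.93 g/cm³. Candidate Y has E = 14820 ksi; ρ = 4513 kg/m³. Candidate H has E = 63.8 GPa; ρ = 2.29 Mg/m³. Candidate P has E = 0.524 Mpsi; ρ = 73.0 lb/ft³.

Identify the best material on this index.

Normalizing units and computing the index:
  candidate V: E = 29.23 GPa, ρ = 1930 kg/m³
  candidate Y: E = 102.2 GPa, ρ = 4513 kg/m³
  candidate H: E = 63.80 GPa, ρ = 2290 kg/m³
  candidate P: E = 3.613 GPa, ρ = 1169 kg/m³
  candidate H: M = 3.49×10⁻³
  candidate V: M = 2.80×10⁻³
  candidate Y: M = 2.24×10⁻³
  candidate P: M = 1.63×10⁻³
The maximum is for candidate H.

candidate H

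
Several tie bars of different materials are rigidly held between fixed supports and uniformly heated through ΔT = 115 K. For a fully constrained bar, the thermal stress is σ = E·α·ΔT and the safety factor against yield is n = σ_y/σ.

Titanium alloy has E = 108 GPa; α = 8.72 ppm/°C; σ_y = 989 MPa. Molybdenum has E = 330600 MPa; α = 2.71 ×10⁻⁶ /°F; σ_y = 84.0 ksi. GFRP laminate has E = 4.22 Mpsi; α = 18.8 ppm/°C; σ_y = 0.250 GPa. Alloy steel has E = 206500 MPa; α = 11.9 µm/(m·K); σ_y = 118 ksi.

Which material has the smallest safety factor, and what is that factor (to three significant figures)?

Per material, after unit conversion:
  titanium alloy: E = 108.0, α = 8.72, σ_y = 989.0 → σ = 108 MPa, n = 9.13
  molybdenum: E = 330.6, α = 4.88, σ_y = 579.2 → σ = 185 MPa, n = 3.12
  GFRP laminate: E = 29.10, α = 18.8, σ_y = 250.0 → σ = 62.9 MPa, n = 3.97
  alloy steel: E = 206.5, α = 11.9, σ_y = 813.6 → σ = 283 MPa, n = 2.88
The minimum is alloy steel at n = 2.88.

alloy steel, n = 2.88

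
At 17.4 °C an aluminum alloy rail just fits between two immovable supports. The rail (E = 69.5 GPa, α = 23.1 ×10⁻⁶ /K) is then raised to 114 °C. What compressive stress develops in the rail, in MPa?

155 MPa

ΔT = 96.60 K. Constrained thermal stress σ = E·α·ΔT = 69.50×10³ MPa × 23.1×10⁻⁶ × 96.60 = 155 MPa (compressive).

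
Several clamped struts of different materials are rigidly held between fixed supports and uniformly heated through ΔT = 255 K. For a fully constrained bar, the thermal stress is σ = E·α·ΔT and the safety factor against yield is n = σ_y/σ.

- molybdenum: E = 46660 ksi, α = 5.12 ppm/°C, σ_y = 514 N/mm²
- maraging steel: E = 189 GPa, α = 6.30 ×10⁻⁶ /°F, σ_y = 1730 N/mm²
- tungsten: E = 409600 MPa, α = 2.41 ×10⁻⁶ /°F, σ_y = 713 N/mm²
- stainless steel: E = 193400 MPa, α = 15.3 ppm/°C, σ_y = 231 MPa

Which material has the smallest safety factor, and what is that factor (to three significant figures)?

Converting E to GPa, α to ×10⁻⁶/K, σ_y to MPa, then σ and n for each:
  molybdenum: E = 321.7, α = 5.12, σ_y = 514.0 → σ = 420 MPa, n = 1.22
  maraging steel: E = 189.0, α = 11.3, σ_y = 1730 → σ = 547 MPa, n = 3.17
  tungsten: E = 409.6, α = 4.34, σ_y = 713.0 → σ = 453 MPa, n = 1.57
  stainless steel: E = 193.4, α = 15.3, σ_y = 231.0 → σ = 755 MPa, n = 0.306
The minimum is stainless steel at n = 0.306.

stainless steel, n = 0.306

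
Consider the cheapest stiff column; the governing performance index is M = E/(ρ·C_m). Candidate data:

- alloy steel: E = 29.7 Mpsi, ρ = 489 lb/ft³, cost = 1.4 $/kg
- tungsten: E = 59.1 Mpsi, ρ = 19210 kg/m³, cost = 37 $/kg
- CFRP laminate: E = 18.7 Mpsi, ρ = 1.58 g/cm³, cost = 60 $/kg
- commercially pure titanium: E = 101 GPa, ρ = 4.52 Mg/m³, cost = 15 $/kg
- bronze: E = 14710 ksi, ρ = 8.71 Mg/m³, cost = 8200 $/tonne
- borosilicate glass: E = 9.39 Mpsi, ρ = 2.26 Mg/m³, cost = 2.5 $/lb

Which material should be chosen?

alloy steel

Normalizing units and computing the index:
  alloy steel: E = 204.8 GPa, ρ = 7833 kg/m³, cost = 1.400 $/kg
  tungsten: E = 407.5 GPa, ρ = 19210 kg/m³, cost = 37.00 $/kg
  CFRP laminate: E = 128.9 GPa, ρ = 1580 kg/m³, cost = 60.00 $/kg
  commercially pure titanium: E = 101.0 GPa, ρ = 4520 kg/m³, cost = 15.00 $/kg
  bronze: E = 101.4 GPa, ρ = 8710 kg/m³, cost = 8.200 $/kg
  borosilicate glass: E = 64.74 GPa, ρ = 2260 kg/m³, cost = 5.511 $/kg
  alloy steel: M = 18.7 MN·m per $
  borosilicate glass: M = 5.20 MN·m per $
  commercially pure titanium: M = 1.49 MN·m per $
  bronze: M = 1.42 MN·m per $
  CFRP laminate: M = 1.36 MN·m per $
  tungsten: M = 0.573 MN·m per $
The maximum is for alloy steel.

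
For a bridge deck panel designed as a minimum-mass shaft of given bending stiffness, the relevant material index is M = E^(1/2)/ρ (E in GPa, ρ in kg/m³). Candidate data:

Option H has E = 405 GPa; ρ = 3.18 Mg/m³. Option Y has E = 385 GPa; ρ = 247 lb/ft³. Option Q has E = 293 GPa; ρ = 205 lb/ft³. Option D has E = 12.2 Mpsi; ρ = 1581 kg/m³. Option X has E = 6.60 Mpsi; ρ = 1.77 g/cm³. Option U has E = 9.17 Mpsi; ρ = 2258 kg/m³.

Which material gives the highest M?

Convert each candidate to consistent units, then evaluate M:
  option H: E = 405.0 GPa, ρ = 3180 kg/m³
  option Y: E = 385.0 GPa, ρ = 3957 kg/m³
  option Q: E = 293.0 GPa, ρ = 3284 kg/m³
  option D: E = 84.12 GPa, ρ = 1581 kg/m³
  option X: E = 45.51 GPa, ρ = 1770 kg/m³
  option U: E = 63.22 GPa, ρ = 2258 kg/m³
  option H: M = 6.33×10⁻³
  option D: M = 5.80×10⁻³
  option Q: M = 5.21×10⁻³
  option Y: M = 4.96×10⁻³
  option X: M = 3.81×10⁻³
  option U: M = 3.52×10⁻³
Highest index: option H.

option H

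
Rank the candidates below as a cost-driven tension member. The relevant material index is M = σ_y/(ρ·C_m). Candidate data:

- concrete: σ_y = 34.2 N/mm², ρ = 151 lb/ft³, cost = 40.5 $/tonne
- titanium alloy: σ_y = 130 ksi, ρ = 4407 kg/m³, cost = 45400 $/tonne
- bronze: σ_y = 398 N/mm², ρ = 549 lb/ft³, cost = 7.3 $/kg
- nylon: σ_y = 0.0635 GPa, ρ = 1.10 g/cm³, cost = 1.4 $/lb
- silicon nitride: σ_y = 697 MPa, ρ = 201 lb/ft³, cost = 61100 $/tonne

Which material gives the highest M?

Putting every candidate on a common basis:
  concrete: σ_y = 34.20 MPa, ρ = 2419 kg/m³, cost = 0.04050 $/kg
  titanium alloy: σ_y = 896.3 MPa, ρ = 4407 kg/m³, cost = 45.40 $/kg
  bronze: σ_y = 398.0 MPa, ρ = 8794 kg/m³, cost = 7.300 $/kg
  nylon: σ_y = 63.50 MPa, ρ = 1100 kg/m³, cost = 3.086 $/kg
  silicon nitride: σ_y = 697.0 MPa, ρ = 3220 kg/m³, cost = 61.10 $/kg
  concrete: M = 349 kN·m per $
  nylon: M = 18.7 kN·m per $
  bronze: M = 6.20 kN·m per $
  titanium alloy: M = 4.48 kN·m per $
  silicon nitride: M = 3.54 kN·m per $
Concrete has the largest M.

concrete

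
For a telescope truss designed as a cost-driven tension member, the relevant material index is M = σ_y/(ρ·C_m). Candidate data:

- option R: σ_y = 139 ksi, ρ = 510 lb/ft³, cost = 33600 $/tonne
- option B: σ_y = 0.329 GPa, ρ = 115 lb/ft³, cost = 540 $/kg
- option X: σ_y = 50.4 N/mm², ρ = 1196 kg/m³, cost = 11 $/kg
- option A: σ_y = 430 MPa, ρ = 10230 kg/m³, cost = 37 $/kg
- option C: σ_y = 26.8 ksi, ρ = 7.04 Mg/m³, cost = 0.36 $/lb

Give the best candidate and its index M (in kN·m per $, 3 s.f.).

In SI units:
  option R: σ_y = 958.4 MPa, ρ = 8169 kg/m³, cost = 33.60 $/kg
  option B: σ_y = 329.0 MPa, ρ = 1842 kg/m³, cost = 540.0 $/kg
  option X: σ_y = 50.40 MPa, ρ = 1196 kg/m³, cost = 11.00 $/kg
  option A: σ_y = 430.0 MPa, ρ = 10230 kg/m³, cost = 37.00 $/kg
  option C: σ_y = 184.8 MPa, ρ = 7040 kg/m³, cost = 0.7937 $/kg
  option C: M = 33.1 kN·m per $
  option X: M = 3.83 kN·m per $
  option R: M = 3.49 kN·m per $
  option A: M = 1.14 kN·m per $
  option B: M = 0.331 kN·m per $
The maximum is for option C.

option C, M = 33.1 kN·m per $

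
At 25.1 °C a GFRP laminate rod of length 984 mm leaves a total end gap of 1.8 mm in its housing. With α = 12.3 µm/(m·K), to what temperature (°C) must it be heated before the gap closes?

174 °C

α·L₀·ΔT = 1.8 mm ⇒ ΔT = 1.8 / (12.3×10⁻⁶ × 984.0) = 148.7 K.
T = 25.1 + 148.7 = 173.8 °C.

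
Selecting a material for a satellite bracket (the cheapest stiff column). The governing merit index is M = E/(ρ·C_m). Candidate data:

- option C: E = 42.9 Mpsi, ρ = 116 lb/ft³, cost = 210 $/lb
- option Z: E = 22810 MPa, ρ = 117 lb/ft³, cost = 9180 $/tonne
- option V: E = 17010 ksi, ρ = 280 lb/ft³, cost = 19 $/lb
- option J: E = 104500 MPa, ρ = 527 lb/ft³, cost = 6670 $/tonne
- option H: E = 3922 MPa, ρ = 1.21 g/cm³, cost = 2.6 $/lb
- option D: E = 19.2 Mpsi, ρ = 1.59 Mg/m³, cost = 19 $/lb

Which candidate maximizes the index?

option D

Convert each candidate to consistent units, then evaluate M:
  option C: E = 295.8 GPa, ρ = 1858 kg/m³, cost = 463.0 $/kg
  option Z: E = 22.81 GPa, ρ = 1874 kg/m³, cost = 9.180 $/kg
  option V: E = 117.3 GPa, ρ = 4485 kg/m³, cost = 41.89 $/kg
  option J: E = 104.5 GPa, ρ = 8442 kg/m³, cost = 6.670 $/kg
  option H: E = 3.922 GPa, ρ = 1210 kg/m³, cost = 5.732 $/kg
  option D: E = 132.4 GPa, ρ = 1590 kg/m³, cost = 41.89 $/kg
  option D: M = 1.99 MN·m per $
  option J: M = 1.86 MN·m per $
  option Z: M = 1.33 MN·m per $
  option V: M = 0.624 MN·m per $
  option H: M = 0.565 MN·m per $
  option C: M = 0.344 MN·m per $
Highest index: option D.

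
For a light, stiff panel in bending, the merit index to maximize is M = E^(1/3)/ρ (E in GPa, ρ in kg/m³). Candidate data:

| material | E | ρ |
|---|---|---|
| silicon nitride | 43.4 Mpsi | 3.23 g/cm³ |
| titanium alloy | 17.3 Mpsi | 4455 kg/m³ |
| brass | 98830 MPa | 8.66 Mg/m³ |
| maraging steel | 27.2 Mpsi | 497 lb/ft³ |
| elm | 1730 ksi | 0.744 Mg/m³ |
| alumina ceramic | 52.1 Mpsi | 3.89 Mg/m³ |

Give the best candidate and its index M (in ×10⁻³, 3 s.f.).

Convert each candidate to consistent units, then evaluate M:
  silicon nitride: E = 299.2 GPa, ρ = 3230 kg/m³
  titanium alloy: E = 119.3 GPa, ρ = 4455 kg/m³
  brass: E = 98.83 GPa, ρ = 8660 kg/m³
  maraging steel: E = 187.5 GPa, ρ = 7961 kg/m³
  elm: E = 11.93 GPa, ρ = 744.0 kg/m³
  alumina ceramic: E = 359.2 GPa, ρ = 3890 kg/m³
  elm: M = 3.07×10⁻³
  silicon nitride: M = 2.07×10⁻³
  alumina ceramic: M = 1.83×10⁻³
  titanium alloy: M = 1.10×10⁻³
  maraging steel: M = 0.719×10⁻³
  brass: M = 0.534×10⁻³
Elm ranks first.

elm, M = 3.07×10⁻³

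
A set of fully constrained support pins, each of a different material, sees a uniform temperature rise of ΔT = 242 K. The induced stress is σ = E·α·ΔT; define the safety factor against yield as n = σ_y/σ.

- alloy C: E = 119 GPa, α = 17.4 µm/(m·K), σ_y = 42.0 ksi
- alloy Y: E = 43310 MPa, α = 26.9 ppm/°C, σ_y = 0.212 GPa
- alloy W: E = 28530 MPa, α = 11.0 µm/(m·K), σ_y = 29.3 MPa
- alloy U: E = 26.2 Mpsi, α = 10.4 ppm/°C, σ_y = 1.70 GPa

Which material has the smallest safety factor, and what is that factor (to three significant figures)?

alloy W, n = 0.386

In consistent units (E in GPa, α in ×10⁻⁶/K, σ_y in MPa):
  alloy C: E = 119.0, α = 17.4, σ_y = 289.6 → σ = 501 MPa, n = 0.578
  alloy Y: E = 43.31, α = 26.9, σ_y = 212.0 → σ = 282 MPa, n = 0.752
  alloy W: E = 28.53, α = 11.0, σ_y = 29.30 → σ = 75.9 MPa, n = 0.386
  alloy U: E = 180.6, α = 10.4, σ_y = 1700 → σ = 455 MPa, n = 3.74
Alloy W has the lowest safety factor, n = 0.386.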